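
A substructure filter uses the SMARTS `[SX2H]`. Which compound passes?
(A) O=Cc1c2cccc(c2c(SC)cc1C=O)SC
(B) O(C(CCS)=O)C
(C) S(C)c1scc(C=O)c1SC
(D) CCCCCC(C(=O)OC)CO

B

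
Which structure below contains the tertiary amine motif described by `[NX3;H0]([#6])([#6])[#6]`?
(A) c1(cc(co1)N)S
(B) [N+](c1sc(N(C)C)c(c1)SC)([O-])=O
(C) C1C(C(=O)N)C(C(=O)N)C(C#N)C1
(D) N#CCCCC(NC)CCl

B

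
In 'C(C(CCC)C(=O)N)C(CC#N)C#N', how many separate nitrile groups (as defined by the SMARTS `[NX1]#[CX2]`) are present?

2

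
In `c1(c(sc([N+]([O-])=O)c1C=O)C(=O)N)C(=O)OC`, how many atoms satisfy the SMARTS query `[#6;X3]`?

7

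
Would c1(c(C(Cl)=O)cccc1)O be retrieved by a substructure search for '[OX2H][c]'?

The pattern [OX2H][c] describes a hydroxyl oxygen attached to an aromatic carbon — a phenol.
The molecule carries a hydroxyl group (-OH), whose atoms satisfy every constraint of the query, so the pattern matches.

Yes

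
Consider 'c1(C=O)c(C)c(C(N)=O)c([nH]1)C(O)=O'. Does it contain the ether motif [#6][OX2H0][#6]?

No

The pattern [#6][OX2H0][#6] describes an aliphatic oxygen bridging two carbons with no H on the oxygen — an ether.
The closest candidate here is a carboxylic acid group (-C(=O)OH), but the -OH oxygen has H1; the =O is OX1, not OX2. No other fragment satisfies the full query, so there is no match.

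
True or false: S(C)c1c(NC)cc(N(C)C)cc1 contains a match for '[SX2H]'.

The pattern [SX2H] describes an aliphatic sulfur with two connections, one being H — a thiol.
The closest candidate here is a methylthio ether (-SCH3), but the sulfur has H0 (bonded to two carbons), not H1. No other fragment satisfies the full query, so there is no match.

False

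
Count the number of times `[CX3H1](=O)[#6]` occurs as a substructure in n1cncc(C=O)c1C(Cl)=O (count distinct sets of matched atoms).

1

[CX3H1](=O)[#6] is the SMARTS for an aldehyde: an sp2 carbon with one H, double-bonded to O and single-bonded to carbon.
Exactly one fragment in the molecule meets all constraints, giving 1 match.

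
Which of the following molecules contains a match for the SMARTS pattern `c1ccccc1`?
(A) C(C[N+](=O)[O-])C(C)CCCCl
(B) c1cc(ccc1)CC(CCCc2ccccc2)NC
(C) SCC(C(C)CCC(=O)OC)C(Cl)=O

c1ccccc1 describes six aromatic carbons in a ring (a benzene ring).
(A) has a methyl group (-CH3) but no six-membered all-carbon aromatic ring is present.
(B) contains a phenyl ring, which satisfies every atom and bond constraint.
(C) has a methyl group (-CH3) but no six-membered all-carbon aromatic ring is present.
So the answer is (B).

B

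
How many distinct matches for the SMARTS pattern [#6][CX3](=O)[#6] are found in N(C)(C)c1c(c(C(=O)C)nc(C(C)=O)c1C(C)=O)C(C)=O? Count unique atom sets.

4

[#6][CX3](=O)[#6] is the SMARTS for a ketone: a carbonyl carbon (no H) flanked by two carbons.
The molecule carries 4 separate instances of an acetyl/ketone group (-C(=O)CH3) meeting every constraint; each maps to a distinct set of atoms, giving 4 matches.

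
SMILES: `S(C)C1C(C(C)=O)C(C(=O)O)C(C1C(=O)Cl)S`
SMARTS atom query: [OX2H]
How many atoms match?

The query [OX2H] means: aliphatic oxygen with two connections, one of which is H — an -OH oxygen.
Check the 17 heavy atoms by environment: 5× C (H1, X4) → no; 1× S (H1, X2) → no; 3× C (H0, X3) → no; 3× O (H0, X1) → no; 1× Cl (H0, X1) → no; 2× C (H3, X4) → no; 1× O (H1, X2) → match; 1× S (H0, X2) → no.
That gives 1 matching atom.

1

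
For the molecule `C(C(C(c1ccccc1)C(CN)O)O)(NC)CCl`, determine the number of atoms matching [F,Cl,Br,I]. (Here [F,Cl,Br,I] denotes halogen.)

The query [F,Cl,Br,I] means: comma = OR; matches any of F, Cl, Br, I.
Check the 18 heavy atoms by environment: 7× C → no; 2× O → no; 2× N → no; 6× c (aromatic) → no; 1× Cl → match.
That gives 1 matching atom.

1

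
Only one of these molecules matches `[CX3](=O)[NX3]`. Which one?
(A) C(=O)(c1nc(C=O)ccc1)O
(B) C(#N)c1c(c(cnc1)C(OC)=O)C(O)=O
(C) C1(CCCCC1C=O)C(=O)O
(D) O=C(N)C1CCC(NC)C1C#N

D

[CX3](=O)[NX3] describes a carbonyl carbon bonded to a trivalent nitrogen (an amide).
(A) has a carboxylic acid group (-C(=O)OH) but the carbonyl is bonded to O, not to an NX3 nitrogen.
(B) has a nitrile (-C#N) but the nitrile N is NX1 (triple-bonded), not NX3.
(C) has a carboxylic acid group (-C(=O)OH) but the carbonyl is bonded to O, not to an NX3 nitrogen.
(D) contains a primary amide (-C(=O)NH2), which satisfies every atom and bond constraint.
So the answer is (D).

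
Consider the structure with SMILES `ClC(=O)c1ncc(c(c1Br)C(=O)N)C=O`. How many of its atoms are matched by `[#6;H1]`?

2

The query [#6;H1] means: any carbon bearing exactly one hydrogen.
Check the 15 heavy atoms by environment: 1× n (aromatic, H0) → no; 1× c (aromatic, H1) → match; 4× c (aromatic, H0) → no; 2× C (H0) → no; 3× O (H0) → no; 1× N (H2) → no; 1× C (H1) → match; 1× Cl (H0) → no; 1× Br (H0) → no.
Summing the matching environments: 1 + 1 = 2 matching atoms.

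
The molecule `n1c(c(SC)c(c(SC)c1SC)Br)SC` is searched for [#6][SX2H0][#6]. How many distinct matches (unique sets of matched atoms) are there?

4

[#6][SX2H0][#6] is the SMARTS for a thioether: an aliphatic sulfur bridging two carbons with no H on the sulfur.
The molecule carries 4 separate instances of a methylthio ether (-SCH3) meeting every constraint; each maps to a distinct set of atoms, giving 4 matches.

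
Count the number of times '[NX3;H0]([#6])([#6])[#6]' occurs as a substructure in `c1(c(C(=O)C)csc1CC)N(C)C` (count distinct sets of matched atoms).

[NX3;H0]([#6])([#6])[#6] is the SMARTS for a tertiary amine: a trivalent nitrogen with no H, bonded to three carbons.
Exactly one fragment in the molecule meets all constraints, giving 1 match.

1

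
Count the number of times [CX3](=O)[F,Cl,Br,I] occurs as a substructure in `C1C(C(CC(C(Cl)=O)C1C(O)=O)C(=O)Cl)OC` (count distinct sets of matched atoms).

2

[CX3](=O)[F,Cl,Br,I] is the SMARTS for an acyl halide: a carbonyl carbon bonded to a halogen.
The molecule carries 2 separate instances of an acyl chloride (-C(=O)Cl) meeting every constraint; each maps to a distinct set of atoms, giving 2 matches.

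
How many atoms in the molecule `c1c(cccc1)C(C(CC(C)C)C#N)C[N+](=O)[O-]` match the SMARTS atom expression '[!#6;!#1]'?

4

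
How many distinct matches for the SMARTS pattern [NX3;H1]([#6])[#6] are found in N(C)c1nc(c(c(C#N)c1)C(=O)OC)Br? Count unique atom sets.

1

[NX3;H1]([#6])[#6] is the SMARTS for a secondary amine: a trivalent nitrogen with one H, bonded to two carbons.
Exactly one fragment in the molecule meets all constraints, giving 1 match.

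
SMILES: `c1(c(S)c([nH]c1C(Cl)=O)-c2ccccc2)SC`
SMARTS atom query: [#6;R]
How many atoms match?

10

The query [#6;R] means: carbon that is part of a ring.
Check the 17 heavy atoms by environment: 1× n (aromatic, in 5-ring) → no; 4× c (aromatic, in 5-ring) → match; 2× S (acyclic) → no; 2× C (acyclic) → no; 1× O (acyclic) → no; 1× Cl (acyclic) → no; 6× c (aromatic, in 6-ring) → match.
Summing the matching environments: 4 + 6 = 10 matching atoms.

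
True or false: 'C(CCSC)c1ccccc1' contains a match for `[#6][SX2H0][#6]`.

True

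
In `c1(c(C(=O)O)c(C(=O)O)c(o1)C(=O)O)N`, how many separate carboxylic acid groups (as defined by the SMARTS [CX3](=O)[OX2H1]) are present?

3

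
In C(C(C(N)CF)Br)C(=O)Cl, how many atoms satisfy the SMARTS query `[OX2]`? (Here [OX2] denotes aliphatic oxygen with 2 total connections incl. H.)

0

The query [OX2] means: aliphatic oxygen with two total connections — ether, hydroxyl, or ester single-bond O.
Check the 10 heavy atoms by environment: 4× C (X4) → no; 1× N (X3) → no; 1× F (X1) → no; 1× C (X3) → no; 1× O (X1) → no; 1× Cl (X1) → no; 1× Br (X1) → no.
No environment satisfies the query, so 0 matching atoms.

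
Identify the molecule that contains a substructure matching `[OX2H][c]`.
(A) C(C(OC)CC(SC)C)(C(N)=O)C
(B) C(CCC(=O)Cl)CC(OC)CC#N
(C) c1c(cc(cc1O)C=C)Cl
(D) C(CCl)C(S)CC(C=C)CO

C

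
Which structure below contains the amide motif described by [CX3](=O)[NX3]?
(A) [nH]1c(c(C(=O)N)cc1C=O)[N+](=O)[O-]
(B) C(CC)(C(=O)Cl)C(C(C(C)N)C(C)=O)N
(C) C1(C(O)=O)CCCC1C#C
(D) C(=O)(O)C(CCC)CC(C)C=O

[CX3](=O)[NX3] describes a carbonyl carbon bonded to a trivalent nitrogen (an amide).
(A) contains a primary amide (-C(=O)NH2), which satisfies every atom and bond constraint.
(B) has a primary amino group (-NH2) but the -NH2 is not attached to a carbonyl carbon.
(C) has a carboxylic acid group (-C(=O)OH) but the carbonyl is bonded to O, not to an NX3 nitrogen.
(D) has a carboxylic acid group (-C(=O)OH) but the carbonyl is bonded to O, not to an NX3 nitrogen.
So the answer is (A).

A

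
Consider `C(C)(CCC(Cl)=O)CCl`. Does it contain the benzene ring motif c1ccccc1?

No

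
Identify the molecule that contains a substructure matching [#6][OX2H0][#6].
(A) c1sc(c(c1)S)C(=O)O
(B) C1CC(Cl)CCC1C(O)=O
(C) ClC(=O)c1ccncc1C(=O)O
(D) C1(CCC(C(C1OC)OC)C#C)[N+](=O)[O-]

D

[#6][OX2H0][#6] describes an aliphatic oxygen bridging two carbons with no H on the oxygen (an ether).
(A) has a carboxylic acid group (-C(=O)OH) but the -OH oxygen has H1; the =O is OX1, not OX2.
(B) has a carboxylic acid group (-C(=O)OH) but the -OH oxygen has H1; the =O is OX1, not OX2.
(C) has a carboxylic acid group (-C(=O)OH) but the -OH oxygen has H1; the =O is OX1, not OX2.
(D) contains a methoxy ether (-OCH3), which satisfies every atom and bond constraint.
So the answer is (D).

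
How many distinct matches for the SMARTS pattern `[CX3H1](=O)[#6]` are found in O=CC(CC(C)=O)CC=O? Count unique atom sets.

[CX3H1](=O)[#6] is the SMARTS for an aldehyde: an sp2 carbon with one H, double-bonded to O and single-bonded to carbon.
The molecule carries 2 separate instances of an aldehyde (-CHO) meeting every constraint; each maps to a distinct set of atoms, giving 2 matches.

2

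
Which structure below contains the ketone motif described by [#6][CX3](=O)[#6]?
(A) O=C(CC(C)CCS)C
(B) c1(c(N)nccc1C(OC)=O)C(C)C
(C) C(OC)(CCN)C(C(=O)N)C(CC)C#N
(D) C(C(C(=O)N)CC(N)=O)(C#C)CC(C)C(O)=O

A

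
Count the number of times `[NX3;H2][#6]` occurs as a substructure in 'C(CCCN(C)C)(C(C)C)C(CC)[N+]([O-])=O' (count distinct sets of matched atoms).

0

[NX3;H2][#6] is the SMARTS for a primary amine: a trivalent nitrogen with two H attached to carbon.
The molecule has a nitro group (-[N+](=O)[O-]), but the nitrogen is [N+] with no H, not NX3H2; nothing else fits, so there are 0 matches.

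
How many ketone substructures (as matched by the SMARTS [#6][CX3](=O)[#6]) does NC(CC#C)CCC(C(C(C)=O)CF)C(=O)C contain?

2

[#6][CX3](=O)[#6] is the SMARTS for a ketone: a carbonyl carbon (no H) flanked by two carbons.
The molecule carries 2 separate instances of an acetyl/ketone group (-C(=O)CH3) meeting every constraint; each maps to a distinct set of atoms, giving 2 matches.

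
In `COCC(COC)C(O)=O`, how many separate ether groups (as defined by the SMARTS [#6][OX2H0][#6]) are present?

[#6][OX2H0][#6] is the SMARTS for an ether: an aliphatic oxygen bridging two carbons with no H on the oxygen.
The molecule carries 2 separate instances of a methoxy ether (-OCH3) meeting every constraint; each maps to a distinct set of atoms, giving 2 matches.

2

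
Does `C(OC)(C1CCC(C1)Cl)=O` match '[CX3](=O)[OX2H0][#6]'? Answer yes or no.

The pattern [CX3](=O)[OX2H0][#6] describes a carbonyl carbon bonded to an oxygen that is itself bonded to carbon (no H on that O) — an ester.
The molecule carries a methyl-ester group (-C(=O)OCH3), whose atoms satisfy every constraint of the query, so the pattern matches.

Yes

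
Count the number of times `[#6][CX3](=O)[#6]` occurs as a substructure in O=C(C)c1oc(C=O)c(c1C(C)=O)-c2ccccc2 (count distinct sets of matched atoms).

2

[#6][CX3](=O)[#6] is the SMARTS for a ketone: a carbonyl carbon (no H) flanked by two carbons.
The molecule carries 2 separate instances of an acetyl/ketone group (-C(=O)CH3) meeting every constraint; each maps to a distinct set of atoms, giving 2 matches.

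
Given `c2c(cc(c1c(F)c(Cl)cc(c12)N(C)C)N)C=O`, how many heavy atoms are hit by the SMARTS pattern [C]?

The query [C] means: uppercase C matches aliphatic (non-aromatic) carbon only.
Check the 18 heavy atoms by environment: 10× c (aromatic) → no; 2× N → no; 3× C → match; 1× Cl → no; 1× F → no; 1× O → no.
That gives 3 matching atoms.

3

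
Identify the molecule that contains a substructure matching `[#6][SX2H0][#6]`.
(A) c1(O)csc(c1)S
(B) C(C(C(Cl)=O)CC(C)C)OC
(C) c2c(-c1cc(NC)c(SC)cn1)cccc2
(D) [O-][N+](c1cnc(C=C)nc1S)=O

C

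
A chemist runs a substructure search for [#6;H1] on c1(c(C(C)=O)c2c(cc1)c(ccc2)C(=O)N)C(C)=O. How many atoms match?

5

The query [#6;H1] means: any carbon bearing exactly one hydrogen.
Check the 19 heavy atoms by environment: 5× c (aromatic, H0) → no; 5× c (aromatic, H1) → match; 3× C (H0) → no; 3× O (H0) → no; 2× C (H3) → no; 1× N (H2) → no.
That gives 5 matching atoms.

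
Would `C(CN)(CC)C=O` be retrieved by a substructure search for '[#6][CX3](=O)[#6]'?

No

The pattern [#6][CX3](=O)[#6] describes a carbonyl carbon (no H) flanked by two carbons — a ketone.
The closest candidate here is an aldehyde (-CHO), but the carbonyl carbon has H1, so it is not flanked by two carbons. No other fragment satisfies the full query, so there is no match.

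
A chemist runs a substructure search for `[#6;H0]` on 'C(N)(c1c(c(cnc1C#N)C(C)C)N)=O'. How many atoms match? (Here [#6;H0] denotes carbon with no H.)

6

The query [#6;H0] means: any carbon with no attached hydrogen.
Check the 15 heavy atoms by environment: 1× n (aromatic, H0) → no; 1× c (aromatic, H1) → no; 4× c (aromatic, H0) → match; 2× C (H0) → match; 1× O (H0) → no; 2× N (H2) → no; 1× C (H1) → no; 2× C (H3) → no; 1× N (H0) → no.
Summing the matching environments: 4 + 2 = 6 matching atoms.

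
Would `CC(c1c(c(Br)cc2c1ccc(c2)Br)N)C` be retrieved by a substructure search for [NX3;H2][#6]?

Yes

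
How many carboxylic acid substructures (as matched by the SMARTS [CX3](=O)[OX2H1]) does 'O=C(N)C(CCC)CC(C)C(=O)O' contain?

[CX3](=O)[OX2H1] is the SMARTS for a carboxylic acid: an sp2 carbon double-bonded to O and single-bonded to an -OH oxygen.
Exactly one fragment in the molecule meets all constraints, giving 1 match.

1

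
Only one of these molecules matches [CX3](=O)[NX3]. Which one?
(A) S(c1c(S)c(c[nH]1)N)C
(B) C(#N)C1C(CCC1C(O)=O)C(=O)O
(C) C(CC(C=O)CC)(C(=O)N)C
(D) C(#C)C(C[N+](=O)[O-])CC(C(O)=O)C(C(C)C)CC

[CX3](=O)[NX3] describes a carbonyl carbon bonded to a trivalent nitrogen (an amide).
(A) has a primary amino group (-NH2) but the -NH2 is not attached to a carbonyl carbon.
(B) has a carboxylic acid group (-C(=O)OH) but the carbonyl is bonded to O, not to an NX3 nitrogen.
(C) contains a primary amide (-C(=O)NH2), which satisfies every atom and bond constraint.
(D) has a carboxylic acid group (-C(=O)OH) but the carbonyl is bonded to O, not to an NX3 nitrogen.
So the answer is (C).

C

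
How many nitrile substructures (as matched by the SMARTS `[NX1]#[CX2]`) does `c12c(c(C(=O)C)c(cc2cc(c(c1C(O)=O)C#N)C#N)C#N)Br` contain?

3

[NX1]#[CX2] is the SMARTS for a nitrile: a nitrogen triple-bonded to a two-connected carbon.
The molecule carries 3 separate instances of a nitrile (-C#N) meeting every constraint; each maps to a distinct set of atoms, giving 3 matches.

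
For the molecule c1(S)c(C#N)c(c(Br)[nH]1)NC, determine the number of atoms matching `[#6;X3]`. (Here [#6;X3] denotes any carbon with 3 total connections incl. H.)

4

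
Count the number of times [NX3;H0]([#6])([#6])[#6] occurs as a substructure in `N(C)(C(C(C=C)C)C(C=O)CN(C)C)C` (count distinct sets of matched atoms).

2

[NX3;H0]([#6])([#6])[#6] is the SMARTS for a tertiary amine: a trivalent nitrogen with no H, bonded to three carbons.
The molecule carries 2 separate instances of a dimethylamino group (-N(CH3)2) meeting every constraint; each maps to a distinct set of atoms, giving 2 matches.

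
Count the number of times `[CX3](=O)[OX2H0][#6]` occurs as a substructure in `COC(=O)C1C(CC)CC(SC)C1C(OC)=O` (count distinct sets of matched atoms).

2

[CX3](=O)[OX2H0][#6] is the SMARTS for an ester: a carbonyl carbon bonded to an oxygen that is itself bonded to carbon (no H on that O).
The molecule carries 2 separate instances of a methyl-ester group (-C(=O)OCH3) meeting every constraint; each maps to a distinct set of atoms, giving 2 matches.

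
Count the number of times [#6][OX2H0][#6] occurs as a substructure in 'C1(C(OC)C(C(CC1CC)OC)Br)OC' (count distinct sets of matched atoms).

[#6][OX2H0][#6] is the SMARTS for an ether: an aliphatic oxygen bridging two carbons with no H on the oxygen.
The molecule carries 3 separate instances of a methoxy ether (-OCH3) meeting every constraint; each maps to a distinct set of atoms, giving 3 matches.

3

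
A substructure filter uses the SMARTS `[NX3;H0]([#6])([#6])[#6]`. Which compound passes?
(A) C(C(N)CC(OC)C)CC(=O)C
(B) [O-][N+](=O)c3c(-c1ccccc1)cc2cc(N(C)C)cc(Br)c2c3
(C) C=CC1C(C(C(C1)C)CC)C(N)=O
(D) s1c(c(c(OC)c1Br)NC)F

[NX3;H0]([#6])([#6])[#6] describes a trivalent nitrogen with no H, bonded to three carbons (a tertiary amine).
(A) has a primary amino group (-NH2) but the nitrogen has H2, not H0 with three carbons.
(B) contains a dimethylamino group (-N(CH3)2), which satisfies every atom and bond constraint.
(C) has a primary amide (-C(=O)NH2) but the amide nitrogen has H2 and only one carbon neighbour.
(D) has an N-methylamino group (-NHCH3) but the nitrogen still has one H (H1), not H0.
So the answer is (B).

B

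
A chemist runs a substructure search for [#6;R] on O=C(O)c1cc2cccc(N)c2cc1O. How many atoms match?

The query [#6;R] means: carbon that is part of a ring.
Check the 15 heavy atoms by environment: 10× c (aromatic, in 6-ring) → match; 1× N (acyclic) → no; 1× C (acyclic) → no; 3× O (acyclic) → no.
That gives 10 matching atoms.

10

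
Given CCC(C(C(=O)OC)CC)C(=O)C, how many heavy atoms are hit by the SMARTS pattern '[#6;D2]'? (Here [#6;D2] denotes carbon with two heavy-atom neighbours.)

The query [#6;D2] means: any carbon bonded to exactly two heavy atoms.
Check the 13 heavy atoms by environment: 2× C (D2) → match; 4× C (D3) → no; 4× C (D1) → no; 2× O (D1) → no; 1× O (D2) → no.
That gives 2 matching atoms.

2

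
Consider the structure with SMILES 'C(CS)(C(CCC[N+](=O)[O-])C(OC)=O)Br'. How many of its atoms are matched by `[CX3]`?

The query [CX3] means: C with X3: aliphatic carbon with exactly 3 total connections.
Check the 15 heavy atoms by environment: 7× C (X4) → no; 1× C (X3) → match; 2× O (X1) → no; 1× O (X2) → no; 1× N (charge +1, X3) → no; 1× O (charge -1, X1) → no; 1× S (X2) → no; 1× Br (X1) → no.
That gives 1 matching atom.

1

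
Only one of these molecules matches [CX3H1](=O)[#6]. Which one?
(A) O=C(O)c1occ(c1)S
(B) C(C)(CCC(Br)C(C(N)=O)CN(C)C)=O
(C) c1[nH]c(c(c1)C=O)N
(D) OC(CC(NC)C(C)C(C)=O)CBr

C

[CX3H1](=O)[#6] describes an sp2 carbon with one H, double-bonded to O and single-bonded to carbon (an aldehyde).
(A) has a carboxylic acid group (-C(=O)OH) but the carbonyl carbon has H0 and is bonded to O, not H1.
(B) has an acetyl/ketone group (-C(=O)CH3) but the carbonyl carbon has H0 (two carbon neighbours), not H1.
(C) contains an aldehyde (-CHO), which satisfies every atom and bond constraint.
(D) has an acetyl/ketone group (-C(=O)CH3) but the carbonyl carbon has H0 (two carbon neighbours), not H1.
So the answer is (C).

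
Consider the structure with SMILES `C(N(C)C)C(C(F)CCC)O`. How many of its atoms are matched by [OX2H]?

1

The query [OX2H] means: aliphatic oxygen with two connections, one of which is H — an -OH oxygen.
Check the 11 heavy atoms by environment: 3× C (H3, X4) → no; 3× C (H2, X4) → no; 2× C (H1, X4) → no; 1× N (H0, X3) → no; 1× F (H0, X1) → no; 1× O (H1, X2) → match.
That gives 1 matching atom.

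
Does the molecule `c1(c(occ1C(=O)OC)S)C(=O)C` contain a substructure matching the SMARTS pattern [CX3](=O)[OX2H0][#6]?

Yes

The pattern [CX3](=O)[OX2H0][#6] describes a carbonyl carbon bonded to an oxygen that is itself bonded to carbon (no H on that O) — an ester.
The molecule carries a methyl-ester group (-C(=O)OCH3), whose atoms satisfy every constraint of the query, so the pattern matches.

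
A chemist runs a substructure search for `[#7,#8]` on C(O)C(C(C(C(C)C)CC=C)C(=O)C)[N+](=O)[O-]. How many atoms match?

Check the 17 heavy atoms by environment: 12× C → no; 1× N (charge +1) → match; 1× O (charge -1) → match; 3× O → match.
Summing the matching environments: 1 + 1 + 3 = 5 matching atoms.

5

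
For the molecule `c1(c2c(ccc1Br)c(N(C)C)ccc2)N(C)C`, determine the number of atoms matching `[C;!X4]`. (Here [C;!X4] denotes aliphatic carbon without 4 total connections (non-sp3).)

The query [C;!X4] means: aliphatic carbon that does not have four total connections.
Check the 17 heavy atoms by environment: 10× c (aromatic, X3) → no; 2× N (X3) → no; 4× C (X4) → no; 1× Br (X1) → no.
No environment satisfies the query, so 0 matching atoms.

0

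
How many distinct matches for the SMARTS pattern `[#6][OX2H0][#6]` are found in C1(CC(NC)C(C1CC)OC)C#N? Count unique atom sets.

[#6][OX2H0][#6] is the SMARTS for an ether: an aliphatic oxygen bridging two carbons with no H on the oxygen.
Exactly one fragment in the molecule meets all constraints, giving 1 match.

1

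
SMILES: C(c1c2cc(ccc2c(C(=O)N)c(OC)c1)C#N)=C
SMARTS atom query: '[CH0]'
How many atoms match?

Check the 19 heavy atoms by environment: 6× c (aromatic, H0) → no; 4× c (aromatic, H1) → no; 1× C (H1) → no; 1× C (H2) → no; 2× C (H0) → match; 2× O (H0) → no; 1× N (H2) → no; 1× C (H3) → no; 1× N (H0) → no.
That gives 2 matching atoms.

2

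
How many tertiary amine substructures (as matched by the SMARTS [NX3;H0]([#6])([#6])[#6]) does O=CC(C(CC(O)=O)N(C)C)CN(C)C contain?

[NX3;H0]([#6])([#6])[#6] is the SMARTS for a tertiary amine: a trivalent nitrogen with no H, bonded to three carbons.
The molecule carries 2 separate instances of a dimethylamino group (-N(CH3)2) meeting every constraint; each maps to a distinct set of atoms, giving 2 matches.

2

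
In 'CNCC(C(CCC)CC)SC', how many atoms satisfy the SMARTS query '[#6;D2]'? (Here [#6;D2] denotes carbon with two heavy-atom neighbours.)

4

The query [#6;D2] means: any carbon bonded to exactly two heavy atoms.
Check the 12 heavy atoms by environment: 4× C (D1) → no; 4× C (D2) → match; 2× C (D3) → no; 1× N (D2) → no; 1× S (D2) → no.
That gives 4 matching atoms.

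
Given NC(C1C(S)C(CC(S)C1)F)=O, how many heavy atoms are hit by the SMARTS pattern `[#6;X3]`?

1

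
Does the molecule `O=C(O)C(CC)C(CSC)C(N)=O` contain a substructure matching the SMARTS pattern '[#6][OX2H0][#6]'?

No

The pattern [#6][OX2H0][#6] describes an aliphatic oxygen bridging two carbons with no H on the oxygen — an ether.
The closest candidate here is a carboxylic acid group (-C(=O)OH), but the -OH oxygen has H1; the =O is OX1, not OX2. No other fragment satisfies the full query, so there is no match.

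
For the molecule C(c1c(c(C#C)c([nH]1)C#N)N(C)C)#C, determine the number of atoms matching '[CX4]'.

2

Check the 14 heavy atoms by environment: 1× n (aromatic, X3) → no; 4× c (aromatic, X3) → no; 1× N (X3) → no; 2× C (X4) → match; 5× C (X2) → no; 1× N (X1) → no.
That gives 2 matching atoms.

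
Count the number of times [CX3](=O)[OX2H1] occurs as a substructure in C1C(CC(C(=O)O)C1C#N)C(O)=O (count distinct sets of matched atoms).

2

[CX3](=O)[OX2H1] is the SMARTS for a carboxylic acid: an sp2 carbon double-bonded to O and single-bonded to an -OH oxygen.
The molecule carries 2 separate instances of a carboxylic acid group (-C(=O)OH) meeting every constraint; each maps to a distinct set of atoms, giving 2 matches.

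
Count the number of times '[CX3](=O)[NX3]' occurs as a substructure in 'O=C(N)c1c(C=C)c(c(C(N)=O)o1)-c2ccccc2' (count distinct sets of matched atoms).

2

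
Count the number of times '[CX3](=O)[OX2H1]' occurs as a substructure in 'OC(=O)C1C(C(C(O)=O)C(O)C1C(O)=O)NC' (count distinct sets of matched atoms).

[CX3](=O)[OX2H1] is the SMARTS for a carboxylic acid: an sp2 carbon double-bonded to O and single-bonded to an -OH oxygen.
The molecule carries 3 separate instances of a carboxylic acid group (-C(=O)OH) meeting every constraint; each maps to a distinct set of atoms, giving 3 matches.

3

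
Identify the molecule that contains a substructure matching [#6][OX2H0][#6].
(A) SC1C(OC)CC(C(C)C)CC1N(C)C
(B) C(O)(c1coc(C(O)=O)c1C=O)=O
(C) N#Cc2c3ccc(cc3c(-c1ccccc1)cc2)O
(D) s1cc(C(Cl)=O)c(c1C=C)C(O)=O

A

[#6][OX2H0][#6] describes an aliphatic oxygen bridging two carbons with no H on the oxygen (an ether).
(A) contains a methoxy ether (-OCH3), which satisfies every atom and bond constraint.
(B) has a carboxylic acid group (-C(=O)OH) but the -OH oxygen has H1; the =O is OX1, not OX2.
(C) has a hydroxyl group (-OH) but the oxygen has H1, not H0 bridging two carbons.
(D) has a carboxylic acid group (-C(=O)OH) but the -OH oxygen has H1; the =O is OX1, not OX2.
So the answer is (A).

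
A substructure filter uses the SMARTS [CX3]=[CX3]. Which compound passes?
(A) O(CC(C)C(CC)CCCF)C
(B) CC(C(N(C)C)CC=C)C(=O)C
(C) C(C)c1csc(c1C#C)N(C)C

[CX3]=[CX3] describes a non-aromatic C=C double bond between two sp2 carbons (an alkene).
(A) has an ethyl group (-CH2CH3) but its C-C bond is a single bond between CX4 carbons, not CX3=CX3.
(B) contains a vinyl group (-CH=CH2), which satisfies every atom and bond constraint.
(C) has an ethynyl group (-C#CH) but the C-C bond is a triple bond, not a double bond.
So the answer is (B).

B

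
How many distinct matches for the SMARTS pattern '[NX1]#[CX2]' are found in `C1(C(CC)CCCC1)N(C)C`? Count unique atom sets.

[NX1]#[CX2] is the SMARTS for a nitrile: a nitrogen triple-bonded to a two-connected carbon.
No fragment in the molecule satisfies every constraint, giving 0 matches.

0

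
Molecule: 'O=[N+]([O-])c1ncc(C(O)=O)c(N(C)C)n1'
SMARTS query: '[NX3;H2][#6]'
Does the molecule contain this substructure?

No

The pattern [NX3;H2][#6] describes a trivalent nitrogen with two H attached to carbon — a primary amine.
The closest candidate here is a nitro group (-[N+](=O)[O-]), but the nitrogen is [N+] with no H, not NX3H2. No other fragment satisfies the full query, so there is no match.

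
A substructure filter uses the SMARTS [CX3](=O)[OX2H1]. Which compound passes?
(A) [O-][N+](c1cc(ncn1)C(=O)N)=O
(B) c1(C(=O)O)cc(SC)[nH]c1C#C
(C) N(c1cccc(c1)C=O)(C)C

[CX3](=O)[OX2H1] describes an sp2 carbon double-bonded to O and single-bonded to an -OH oxygen (a carboxylic acid).
(A) has a primary amide (-C(=O)NH2) but the carbonyl is bonded to N, not to an -OH oxygen.
(B) contains a carboxylic acid group (-C(=O)OH), which satisfies every atom and bond constraint.
(C) has an aldehyde (-CHO) but there is no singly-bonded oxygen on the carbonyl carbon.
So the answer is (B).

B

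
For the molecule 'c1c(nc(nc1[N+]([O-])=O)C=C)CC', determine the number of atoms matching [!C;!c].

5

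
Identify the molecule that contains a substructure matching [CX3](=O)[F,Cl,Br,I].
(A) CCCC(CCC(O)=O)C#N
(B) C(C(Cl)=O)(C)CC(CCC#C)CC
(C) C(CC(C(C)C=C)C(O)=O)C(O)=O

[CX3](=O)[F,Cl,Br,I] describes a carbonyl carbon bonded to a halogen (an acyl halide).
(A) has a carboxylic acid group (-C(=O)OH) but the carbonyl is bonded to -OH, not to a halogen.
(B) contains an acyl chloride (-C(=O)Cl), which satisfies every atom and bond constraint.
(C) has a carboxylic acid group (-C(=O)OH) but the carbonyl is bonded to -OH, not to a halogen.
So the answer is (B).

B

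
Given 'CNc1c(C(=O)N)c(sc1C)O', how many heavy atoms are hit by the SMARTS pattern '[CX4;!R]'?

2

Check the 12 heavy atoms by environment: 1× s (aromatic, X2, in 5-ring) → no; 4× c (aromatic, X3, in 5-ring) → no; 2× N (X3, acyclic) → no; 2× C (X4, acyclic) → match; 1× C (X3, acyclic) → no; 1× O (X1, acyclic) → no; 1× O (X2, acyclic) → no.
That gives 2 matching atoms.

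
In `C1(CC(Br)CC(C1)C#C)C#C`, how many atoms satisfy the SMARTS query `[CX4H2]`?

3

The query [CX4H2] means: sp3 carbon (X4) with exactly two hydrogens.
Check the 11 heavy atoms by environment: 3× C (H2, X4) → match; 3× C (H1, X4) → no; 1× Br (H0, X1) → no; 2× C (H0, X2) → no; 2× C (H1, X2) → no.
That gives 3 matching atoms.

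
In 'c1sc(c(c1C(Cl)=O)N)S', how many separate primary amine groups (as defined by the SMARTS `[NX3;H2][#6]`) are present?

1

[NX3;H2][#6] is the SMARTS for a primary amine: a trivalent nitrogen with two H attached to carbon.
Exactly one fragment in the molecule meets all constraints, giving 1 match.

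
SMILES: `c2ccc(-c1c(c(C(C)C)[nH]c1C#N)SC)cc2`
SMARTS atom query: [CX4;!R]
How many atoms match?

4

Check the 18 heavy atoms by environment: 1× n (aromatic, X3, in 5-ring) → no; 4× c (aromatic, X3, in 5-ring) → no; 1× C (X2, acyclic) → no; 1× N (X1, acyclic) → no; 6× c (aromatic, X3, in 6-ring) → no; 4× C (X4, acyclic) → match; 1× S (X2, acyclic) → no.
That gives 4 matching atoms.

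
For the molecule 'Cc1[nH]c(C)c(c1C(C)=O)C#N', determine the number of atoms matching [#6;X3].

5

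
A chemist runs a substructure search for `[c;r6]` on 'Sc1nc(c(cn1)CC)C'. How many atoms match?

4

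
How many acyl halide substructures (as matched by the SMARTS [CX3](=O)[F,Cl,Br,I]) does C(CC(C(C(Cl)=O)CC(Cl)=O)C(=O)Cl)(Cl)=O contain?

4

[CX3](=O)[F,Cl,Br,I] is the SMARTS for an acyl halide: a carbonyl carbon bonded to a halogen.
The molecule carries 4 separate instances of an acyl chloride (-C(=O)Cl) meeting every constraint; each maps to a distinct set of atoms, giving 4 matches.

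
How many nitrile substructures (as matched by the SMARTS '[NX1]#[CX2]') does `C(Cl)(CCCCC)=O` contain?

[NX1]#[CX2] is the SMARTS for a nitrile: a nitrogen triple-bonded to a two-connected carbon.
No fragment in the molecule satisfies every constraint, giving 0 matches.

0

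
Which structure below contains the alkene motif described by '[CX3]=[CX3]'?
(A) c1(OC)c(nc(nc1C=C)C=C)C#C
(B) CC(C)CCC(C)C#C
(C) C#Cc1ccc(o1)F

A

[CX3]=[CX3] describes a non-aromatic C=C double bond between two sp2 carbons (an alkene).
(A) contains a vinyl group (-CH=CH2), which satisfies every atom and bond constraint.
(B) has an ethynyl group (-C#CH) but the C-C bond is a triple bond, not a double bond.
(C) has an ethynyl group (-C#CH) but the C-C bond is a triple bond, not a double bond.
So the answer is (A).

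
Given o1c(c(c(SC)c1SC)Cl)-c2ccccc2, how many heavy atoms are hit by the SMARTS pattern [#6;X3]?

10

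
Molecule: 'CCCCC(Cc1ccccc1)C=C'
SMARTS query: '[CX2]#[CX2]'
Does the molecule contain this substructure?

The pattern [CX2]#[CX2] describes a carbon-carbon triple bond — an alkyne.
The closest candidate here is a vinyl group (-CH=CH2), but the C=C is a double bond; both carbons are CX3, not CX2. No other fragment satisfies the full query, so there is no match.

No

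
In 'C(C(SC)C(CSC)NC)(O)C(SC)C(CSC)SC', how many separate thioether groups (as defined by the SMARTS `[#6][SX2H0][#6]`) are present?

5

[#6][SX2H0][#6] is the SMARTS for a thioether: an aliphatic sulfur bridging two carbons with no H on the sulfur.
The molecule carries 5 separate instances of a methylthio ether (-SCH3) meeting every constraint; each maps to a distinct set of atoms, giving 5 matches.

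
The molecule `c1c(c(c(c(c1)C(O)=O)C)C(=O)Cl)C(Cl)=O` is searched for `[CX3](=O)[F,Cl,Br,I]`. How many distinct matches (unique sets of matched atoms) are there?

2

[CX3](=O)[F,Cl,Br,I] is the SMARTS for an acyl halide: a carbonyl carbon bonded to a halogen.
The molecule carries 2 separate instances of an acyl chloride (-C(=O)Cl) meeting every constraint; each maps to a distinct set of atoms, giving 2 matches.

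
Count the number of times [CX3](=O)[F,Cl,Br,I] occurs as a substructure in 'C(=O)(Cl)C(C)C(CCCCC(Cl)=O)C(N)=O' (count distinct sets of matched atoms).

[CX3](=O)[F,Cl,Br,I] is the SMARTS for an acyl halide: a carbonyl carbon bonded to a halogen.
The molecule carries 2 separate instances of an acyl chloride (-C(=O)Cl) meeting every constraint; each maps to a distinct set of atoms, giving 2 matches.

2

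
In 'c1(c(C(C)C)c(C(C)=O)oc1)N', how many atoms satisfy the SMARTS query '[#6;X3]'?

The query [#6;X3] means: any carbon (aromatic or not) with three total connections.
Check the 12 heavy atoms by environment: 1× o (aromatic, X2) → no; 4× c (aromatic, X3) → match; 1× N (X3) → no; 4× C (X4) → no; 1× C (X3) → match; 1× O (X1) → no.
Summing the matching environments: 4 + 1 = 5 matching atoms.

5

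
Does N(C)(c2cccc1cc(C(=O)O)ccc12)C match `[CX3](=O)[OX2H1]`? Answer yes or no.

The pattern [CX3](=O)[OX2H1] describes an sp2 carbon double-bonded to O and single-bonded to an -OH oxygen — a carboxylic acid.
The molecule carries a carboxylic acid group (-C(=O)OH), whose atoms satisfy every constraint of the query, so the pattern matches.

Yes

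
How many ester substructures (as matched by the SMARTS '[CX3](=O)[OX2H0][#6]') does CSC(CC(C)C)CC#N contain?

0

[CX3](=O)[OX2H0][#6] is the SMARTS for an ester: a carbonyl carbon bonded to an oxygen that is itself bonded to carbon (no H on that O).
No fragment in the molecule satisfies every constraint, giving 0 matches.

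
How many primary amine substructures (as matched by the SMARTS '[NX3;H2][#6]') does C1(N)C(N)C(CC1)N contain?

[NX3;H2][#6] is the SMARTS for a primary amine: a trivalent nitrogen with two H attached to carbon.
The molecule carries 3 separate instances of a primary amino group (-NH2) meeting every constraint; each maps to a distinct set of atoms, giving 3 matches.

3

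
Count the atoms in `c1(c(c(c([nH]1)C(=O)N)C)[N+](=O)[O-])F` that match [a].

5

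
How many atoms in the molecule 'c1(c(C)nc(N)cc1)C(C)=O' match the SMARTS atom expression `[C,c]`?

8

Check the 11 heavy atoms by environment: 1× n (aromatic) → no; 5× c (aromatic) → match; 3× C → match; 1× O → no; 1× N → no.
Summing the matching environments: 5 + 3 = 8 matching atoms.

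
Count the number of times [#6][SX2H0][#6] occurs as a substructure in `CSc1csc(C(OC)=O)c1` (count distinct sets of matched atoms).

1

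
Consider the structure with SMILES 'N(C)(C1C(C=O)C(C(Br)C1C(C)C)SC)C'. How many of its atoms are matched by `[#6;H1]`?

7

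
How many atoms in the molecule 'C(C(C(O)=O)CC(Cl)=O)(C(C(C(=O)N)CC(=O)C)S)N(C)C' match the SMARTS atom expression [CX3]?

4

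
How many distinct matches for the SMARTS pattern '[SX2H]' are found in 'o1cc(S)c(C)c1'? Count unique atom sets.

[SX2H] is the SMARTS for a thiol: an aliphatic sulfur with two connections, one being H.
Exactly one fragment in the molecule meets all constraints, giving 1 match.

1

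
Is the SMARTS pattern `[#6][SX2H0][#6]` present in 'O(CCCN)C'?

The pattern [#6][SX2H0][#6] describes an aliphatic sulfur bridging two carbons with no H on the sulfur — a thioether.
The closest candidate here is a methoxy ether (-OCH3), but the bridging atom is O, not S. No other fragment satisfies the full query, so there is no match.

No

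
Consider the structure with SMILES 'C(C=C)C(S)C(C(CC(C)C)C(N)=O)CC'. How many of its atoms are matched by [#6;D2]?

4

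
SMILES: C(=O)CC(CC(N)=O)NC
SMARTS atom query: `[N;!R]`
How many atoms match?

The query [N;!R] means: aliphatic nitrogen not in a ring.
Check the 10 heavy atoms by environment: 6× C (acyclic) → no; 2× O (acyclic) → no; 2× N (acyclic) → match.
That gives 2 matching atoms.

2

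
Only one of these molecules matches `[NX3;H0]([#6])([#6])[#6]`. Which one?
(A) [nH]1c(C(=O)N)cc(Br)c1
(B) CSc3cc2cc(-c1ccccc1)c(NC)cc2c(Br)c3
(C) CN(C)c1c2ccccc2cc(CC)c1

C

[NX3;H0]([#6])([#6])[#6] describes a trivalent nitrogen with no H, bonded to three carbons (a tertiary amine).
(A) has a primary amide (-C(=O)NH2) but the amide nitrogen has H2 and only one carbon neighbour.
(B) has an N-methylamino group (-NHCH3) but the nitrogen still has one H (H1), not H0.
(C) contains a dimethylamino group (-N(CH3)2), which satisfies every atom and bond constraint.
So the answer is (C).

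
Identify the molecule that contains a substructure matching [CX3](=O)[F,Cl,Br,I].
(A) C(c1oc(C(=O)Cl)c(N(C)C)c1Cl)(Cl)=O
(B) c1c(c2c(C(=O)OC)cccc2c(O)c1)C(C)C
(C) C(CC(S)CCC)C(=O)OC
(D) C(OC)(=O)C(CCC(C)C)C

[CX3](=O)[F,Cl,Br,I] describes a carbonyl carbon bonded to a halogen (an acyl halide).
(A) contains an acyl chloride (-C(=O)Cl), which satisfies every atom and bond constraint.
(B) has a methyl-ester group (-C(=O)OCH3) but the carbonyl is bonded to -O-C, not to a halogen.
(C) has a methyl-ester group (-C(=O)OCH3) but the carbonyl is bonded to -O-C, not to a halogen.
(D) has a methyl-ester group (-C(=O)OCH3) but the carbonyl is bonded to -O-C, not to a halogen.
So the answer is (A).

A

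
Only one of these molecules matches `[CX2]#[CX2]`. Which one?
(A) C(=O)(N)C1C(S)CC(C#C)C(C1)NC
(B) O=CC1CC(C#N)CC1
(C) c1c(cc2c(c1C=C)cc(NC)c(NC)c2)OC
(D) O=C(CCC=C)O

A

[CX2]#[CX2] describes a carbon-carbon triple bond (an alkyne).
(A) contains an ethynyl group (-C#CH), which satisfies every atom and bond constraint.
(B) has a nitrile (-C#N) but the triple bond is C#N, not C#C.
(C) has a vinyl group (-CH=CH2) but the C=C is a double bond; both carbons are CX3, not CX2.
(D) has a vinyl group (-CH=CH2) but the C=C is a double bond; both carbons are CX3, not CX2.
So the answer is (A).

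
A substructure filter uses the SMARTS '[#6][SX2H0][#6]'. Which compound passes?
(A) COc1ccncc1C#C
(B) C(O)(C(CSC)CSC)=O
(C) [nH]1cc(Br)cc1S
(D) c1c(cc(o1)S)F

B

[#6][SX2H0][#6] describes an aliphatic sulfur bridging two carbons with no H on the sulfur (a thioether).
(A) has a methoxy ether (-OCH3) but the bridging atom is O, not S.
(B) contains a methylthio ether (-SCH3), which satisfies every atom and bond constraint.
(C) has a thiol (-SH) but the sulfur has H1, not H0 bridging two carbons.
(D) has a thiol (-SH) but the sulfur has H1, not H0 bridging two carbons.
So the answer is (B).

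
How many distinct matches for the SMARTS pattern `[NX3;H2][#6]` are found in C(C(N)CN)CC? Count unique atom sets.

2

[NX3;H2][#6] is the SMARTS for a primary amine: a trivalent nitrogen with two H attached to carbon.
The molecule carries 2 separate instances of a primary amino group (-NH2) meeting every constraint; each maps to a distinct set of atoms, giving 2 matches.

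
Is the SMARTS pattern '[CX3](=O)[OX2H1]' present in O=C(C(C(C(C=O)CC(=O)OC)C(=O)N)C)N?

The pattern [CX3](=O)[OX2H1] describes an sp2 carbon double-bonded to O and single-bonded to an -OH oxygen — a carboxylic acid.
The closest candidate here is a primary amide (-C(=O)NH2), but the carbonyl is bonded to N, not to an -OH oxygen. No other fragment satisfies the full query, so there is no match.

No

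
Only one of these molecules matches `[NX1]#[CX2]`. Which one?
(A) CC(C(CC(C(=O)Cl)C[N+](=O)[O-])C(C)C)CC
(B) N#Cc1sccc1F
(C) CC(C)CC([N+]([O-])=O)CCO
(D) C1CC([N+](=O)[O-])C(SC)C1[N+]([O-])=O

B

[NX1]#[CX2] describes a nitrogen triple-bonded to a two-connected carbon (a nitrile).
(A) has a nitro group (-[N+](=O)[O-]) but there is no C#N triple bond.
(B) contains a nitrile (-C#N), which satisfies every atom and bond constraint.
(C) has a nitro group (-[N+](=O)[O-]) but there is no C#N triple bond.
(D) has a nitro group (-[N+](=O)[O-]) but there is no C#N triple bond.
So the answer is (B).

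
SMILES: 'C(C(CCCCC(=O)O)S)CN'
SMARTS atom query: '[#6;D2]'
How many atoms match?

The query [#6;D2] means: any carbon bonded to exactly two heavy atoms.
Check the 12 heavy atoms by environment: 6× C (D2) → match; 2× C (D3) → no; 2× O (D1) → no; 1× N (D1) → no; 1× S (D1) → no.
That gives 6 matching atoms.

6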